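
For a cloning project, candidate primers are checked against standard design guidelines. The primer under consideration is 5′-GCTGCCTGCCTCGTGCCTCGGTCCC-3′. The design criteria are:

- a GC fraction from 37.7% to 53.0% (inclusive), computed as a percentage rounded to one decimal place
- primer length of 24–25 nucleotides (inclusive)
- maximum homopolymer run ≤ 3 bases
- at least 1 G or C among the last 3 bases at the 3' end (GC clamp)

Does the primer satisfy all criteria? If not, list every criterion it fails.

Base counts: A=0, T=6, G=7, C=12 (length 25).
GC content: GC 19/25 = 76.0%, outside 37.7–53.0% ✗
length: length 25 ✓
homopolymer run: longest run = 3 ✓
GC clamp: 3' end CCC has 3 G/C ✓

Fails: GC content.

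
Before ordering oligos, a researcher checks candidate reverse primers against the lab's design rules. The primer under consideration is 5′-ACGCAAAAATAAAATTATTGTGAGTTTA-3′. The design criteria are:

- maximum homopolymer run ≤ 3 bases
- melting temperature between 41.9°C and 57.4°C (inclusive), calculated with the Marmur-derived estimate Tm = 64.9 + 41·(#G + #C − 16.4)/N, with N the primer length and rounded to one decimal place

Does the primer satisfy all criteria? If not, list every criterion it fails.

Base counts: A=13, T=9, G=4, C=2 (length 28).
homopolymer run: longest run = 5, exceeds 3 ✗
Tm: Tm = 64.9 + 41·(6 − 16.4)/28 = 49.7°C ✓

Fails: homopolymer run.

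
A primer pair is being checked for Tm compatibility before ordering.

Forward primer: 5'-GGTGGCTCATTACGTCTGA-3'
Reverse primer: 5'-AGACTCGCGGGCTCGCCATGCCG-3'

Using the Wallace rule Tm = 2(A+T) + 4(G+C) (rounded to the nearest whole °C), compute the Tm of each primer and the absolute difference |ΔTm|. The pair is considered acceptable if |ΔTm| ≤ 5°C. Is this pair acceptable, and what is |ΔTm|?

|ΔTm| = 22°C; the pair is not acceptable.

Forward: A=3 T=6 G=6 C=4 → Tm = 2·9 + 4·10 = 58°C.
Reverse: A=3 T=3 G=8 C=9 → Tm = 2·6 + 4·17 = 80°C.
|ΔTm| = |58 − 80| = 22°C, > 5°C.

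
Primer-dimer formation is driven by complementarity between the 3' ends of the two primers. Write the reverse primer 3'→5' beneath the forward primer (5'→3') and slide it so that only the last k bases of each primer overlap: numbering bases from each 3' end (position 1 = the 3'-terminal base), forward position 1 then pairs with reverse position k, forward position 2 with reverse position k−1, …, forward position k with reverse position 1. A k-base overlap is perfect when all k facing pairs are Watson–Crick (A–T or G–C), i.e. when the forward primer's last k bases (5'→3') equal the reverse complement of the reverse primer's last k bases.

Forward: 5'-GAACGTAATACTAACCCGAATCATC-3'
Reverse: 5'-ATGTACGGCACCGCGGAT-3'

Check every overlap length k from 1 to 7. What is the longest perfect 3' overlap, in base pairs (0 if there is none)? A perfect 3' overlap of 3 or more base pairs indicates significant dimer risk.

Last 7 bases (5'→3') — forward …AATCATC, reverse …CGCGGAT.
Reverse complement of the reverse primer's last 7 bases: ATCCGCG; its first k bases are the reverse complement of the reverse primer's last k bases, so a perfect k-base overlap needs the forward primer's last k bases to equal them.
Comparing (forward last k vs required): k=1: C vs A ✗; k=2: TC vs AT ✗; k=3: ATC vs ATC ✓; k=4: CATC vs ATCC ✗; k=5: TCATC vs ATCCG ✗; k=6: ATCATC vs ATCCGC ✗; k=7: AATCATC vs ATCCGCG ✗.
Only k = 3 is perfect, so the longest perfect 3' overlap is 3.

Longest perfect overlap: 3 complementary base pairs; significant dimer risk (threshold 3).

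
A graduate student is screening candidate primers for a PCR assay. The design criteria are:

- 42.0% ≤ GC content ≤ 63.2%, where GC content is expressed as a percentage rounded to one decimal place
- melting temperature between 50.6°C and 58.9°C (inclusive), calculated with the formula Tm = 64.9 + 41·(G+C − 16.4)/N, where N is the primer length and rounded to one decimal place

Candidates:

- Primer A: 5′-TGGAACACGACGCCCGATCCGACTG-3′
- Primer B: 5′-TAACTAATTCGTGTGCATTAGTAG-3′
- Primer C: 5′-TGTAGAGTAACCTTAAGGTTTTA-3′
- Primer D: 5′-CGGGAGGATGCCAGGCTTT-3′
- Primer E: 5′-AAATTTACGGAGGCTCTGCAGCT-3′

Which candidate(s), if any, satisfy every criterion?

Primer D and Primer E.

Primer A (25 nt, A=6 T=3 G=7 C=9): GC 16/25 = 64.0%, outside 42.0–63.2% ✗; Tm = 64.9 + 41·(16 − 16.4)/25 = 64.2°C, outside 50.6–58.9°C ✗ — fails.
Primer B (24 nt, A=7 T=9 G=5 C=3): GC 8/24 = 33.3%, outside 42.0–63.2% ✗; Tm = 64.9 + 41·(8 − 16.4)/24 = 50.6°C ✓ — fails.
Primer C (23 nt, A=7 T=9 G=5 C=2): GC 7/23 = 30.4%, outside 42.0–63.2% ✗; Tm = 64.9 + 41·(7 − 16.4)/23 = 48.1°C, outside 50.6–58.9°C ✗ — fails.
Primer D (19 nt, A=3 T=4 G=8 C=4): GC 12/19 = 63.2% ✓; Tm = 64.9 + 41·(12 − 16.4)/19 = 55.4°C ✓ — passes.
Primer E (23 nt, A=6 T=6 G=6 C=5): GC 11/23 = 47.8% ✓; Tm = 64.9 + 41·(11 − 16.4)/23 = 55.3°C ✓ — passes.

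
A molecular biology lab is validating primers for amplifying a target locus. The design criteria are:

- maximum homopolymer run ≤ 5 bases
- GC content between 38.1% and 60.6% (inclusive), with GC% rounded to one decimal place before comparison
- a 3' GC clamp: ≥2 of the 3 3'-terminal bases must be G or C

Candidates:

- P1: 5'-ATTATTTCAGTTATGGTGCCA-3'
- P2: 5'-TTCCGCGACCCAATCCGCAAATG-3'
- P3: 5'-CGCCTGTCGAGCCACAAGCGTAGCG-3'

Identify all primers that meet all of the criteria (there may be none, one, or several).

None of the candidates satisfy all criteria.

P1 (21 nt, A=5 T=9 G=4 C=3): longest run = 3 ✓; GC 7/21 = 33.3%, outside 38.1–60.6% ✗; 3' end CCA has 2 G/C ✓ — fails.
P2 (23 nt, A=6 T=4 G=4 C=9): longest run = 3 ✓; GC 13/23 = 56.5% ✓; 3' end ATG has 1 G/C, need ≥2 ✗ — fails.
P3 (25 nt, A=5 T=3 G=8 C=9): longest run = 2 ✓; GC 17/25 = 68.0%, outside 38.1–60.6% ✗; 3' end GCG has 3 G/C ✓ — fails.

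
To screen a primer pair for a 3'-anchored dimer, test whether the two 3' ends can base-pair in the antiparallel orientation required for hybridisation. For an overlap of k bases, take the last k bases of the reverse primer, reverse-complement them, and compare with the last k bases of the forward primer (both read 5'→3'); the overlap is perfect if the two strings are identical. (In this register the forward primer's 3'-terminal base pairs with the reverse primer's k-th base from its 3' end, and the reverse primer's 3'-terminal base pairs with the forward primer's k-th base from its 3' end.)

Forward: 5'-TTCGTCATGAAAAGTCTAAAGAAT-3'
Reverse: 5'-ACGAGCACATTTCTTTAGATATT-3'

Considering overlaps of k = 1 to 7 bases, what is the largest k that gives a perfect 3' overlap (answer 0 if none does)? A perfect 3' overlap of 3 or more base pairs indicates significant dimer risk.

Last 7 bases (5'→3') — forward …AAAGAAT, reverse …AGATATT.
Reverse complement of the reverse primer's last 7 bases: AATATCT; its first k bases are the reverse complement of the reverse primer's last k bases, so a perfect k-base overlap needs the forward primer's last k bases to equal them.
Comparing (forward last k vs required): k=1: T vs A ✗; k=2: AT vs AA ✗; k=3: AAT vs AAT ✓; k=4: GAAT vs AATA ✗; k=5: AGAAT vs AATAT ✗; k=6: AAGAAT vs AATATC ✗; k=7: AAAGAAT vs AATATCT ✗.
Only k = 3 is perfect, so the longest perfect 3' overlap is 3.

Longest perfect overlap: 3 complementary base pairs; significant dimer risk (threshold 3).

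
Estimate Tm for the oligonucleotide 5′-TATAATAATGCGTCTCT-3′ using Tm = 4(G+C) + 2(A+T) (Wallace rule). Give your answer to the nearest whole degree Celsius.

Base counts: A=5, T=7, G=2, C=3 (length 17).
Tm = 2·(5+7) + 4·(2+3) = 2·12 + 4·5 = 24 + 20 = 44°C.

44°C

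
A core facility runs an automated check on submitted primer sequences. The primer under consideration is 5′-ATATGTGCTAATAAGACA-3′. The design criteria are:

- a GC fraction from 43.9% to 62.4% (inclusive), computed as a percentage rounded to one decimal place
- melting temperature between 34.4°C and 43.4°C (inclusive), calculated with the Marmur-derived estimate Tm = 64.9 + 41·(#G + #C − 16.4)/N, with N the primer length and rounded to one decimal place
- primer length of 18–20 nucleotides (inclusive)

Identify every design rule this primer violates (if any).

Base counts: A=8, T=5, G=3, C=2 (length 18).
GC content: GC 5/18 = 27.8%, outside 43.9–62.4% ✗
Tm: Tm = 64.9 + 41·(5 − 16.4)/18 = 38.9°C ✓
length: length 18 ✓

Fails: GC content.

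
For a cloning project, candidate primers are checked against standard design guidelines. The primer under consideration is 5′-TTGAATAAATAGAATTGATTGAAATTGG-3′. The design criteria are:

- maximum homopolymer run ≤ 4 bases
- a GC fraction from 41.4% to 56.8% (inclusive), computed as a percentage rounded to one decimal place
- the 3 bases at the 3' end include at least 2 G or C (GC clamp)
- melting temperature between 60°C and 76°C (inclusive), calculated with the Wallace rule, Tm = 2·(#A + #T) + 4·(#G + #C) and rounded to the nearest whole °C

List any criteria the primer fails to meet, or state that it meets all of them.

Fails: GC content.

Base counts: A=12, T=10, G=6, C=0 (length 28).
homopolymer run: longest run = 3 ✓
GC content: GC 6/28 = 21.4%, outside 41.4–56.8% ✗
GC clamp: 3' end TGG has 2 G/C ✓
Tm: Tm = 2·22 + 4·6 = 68°C ✓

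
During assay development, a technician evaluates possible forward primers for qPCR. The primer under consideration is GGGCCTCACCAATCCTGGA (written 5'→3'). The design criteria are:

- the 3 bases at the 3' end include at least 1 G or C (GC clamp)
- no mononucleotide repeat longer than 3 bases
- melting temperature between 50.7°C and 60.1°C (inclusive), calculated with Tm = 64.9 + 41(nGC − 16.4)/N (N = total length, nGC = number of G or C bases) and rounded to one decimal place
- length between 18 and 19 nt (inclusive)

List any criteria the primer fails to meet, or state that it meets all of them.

Meets all criteria.

Base counts: A=4, T=3, G=5, C=7 (length 19).
GC clamp: 3' end GGA has 2 G/C ✓
homopolymer run: longest run = 3 ✓
Tm: Tm = 64.9 + 41·(12 − 16.4)/19 = 55.4°C ✓
length: length 19 ✓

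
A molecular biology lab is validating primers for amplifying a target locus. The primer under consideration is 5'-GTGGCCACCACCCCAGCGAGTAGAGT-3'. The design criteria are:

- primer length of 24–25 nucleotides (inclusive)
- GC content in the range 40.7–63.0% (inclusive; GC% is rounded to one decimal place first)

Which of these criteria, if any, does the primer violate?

Base counts: A=6, T=3, G=8, C=9 (length 26).
length: length 26, outside 24–25 ✗
GC content: GC 17/26 = 65.4%, outside 40.7–63.0% ✗

Fails: length, GC content.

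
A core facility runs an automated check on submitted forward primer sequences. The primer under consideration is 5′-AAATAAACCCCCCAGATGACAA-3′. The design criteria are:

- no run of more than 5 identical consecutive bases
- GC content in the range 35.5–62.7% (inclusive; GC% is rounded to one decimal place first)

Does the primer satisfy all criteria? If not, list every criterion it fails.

Fails: homopolymer run.

Base counts: A=11, T=2, G=2, C=7 (length 22).
homopolymer run: longest run = 6, exceeds 5 ✗
GC content: GC 9/22 = 40.9% ✓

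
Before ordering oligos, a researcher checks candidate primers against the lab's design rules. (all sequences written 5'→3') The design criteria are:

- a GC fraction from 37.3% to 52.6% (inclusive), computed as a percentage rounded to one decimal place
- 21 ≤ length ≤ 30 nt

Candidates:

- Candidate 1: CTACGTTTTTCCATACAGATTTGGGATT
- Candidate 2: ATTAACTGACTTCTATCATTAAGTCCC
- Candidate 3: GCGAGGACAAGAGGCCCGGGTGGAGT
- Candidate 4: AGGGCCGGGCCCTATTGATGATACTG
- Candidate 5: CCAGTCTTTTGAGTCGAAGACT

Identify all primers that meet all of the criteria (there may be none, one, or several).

Candidate 5 only.

Candidate 1 (28 nt, A=6 T=12 G=5 C=5): GC 10/28 = 35.7%, outside 37.3–52.6% ✗; length 28 ✓ — fails.
Candidate 2 (27 nt, A=8 T=10 G=2 C=7): GC 9/27 = 33.3%, outside 37.3–52.6% ✗; length 27 ✓ — fails.
Candidate 3 (26 nt, A=6 T=2 G=13 C=5): GC 18/26 = 69.2%, outside 37.3–52.6% ✗; length 26 ✓ — fails.
Candidate 4 (26 nt, A=5 T=6 G=9 C=6): GC 15/26 = 57.7%, outside 37.3–52.6% ✗; length 26 ✓ — fails.
Candidate 5 (22 nt, A=5 T=7 G=5 C=5): GC 10/22 = 45.5% ✓; length 22 ✓ — passes.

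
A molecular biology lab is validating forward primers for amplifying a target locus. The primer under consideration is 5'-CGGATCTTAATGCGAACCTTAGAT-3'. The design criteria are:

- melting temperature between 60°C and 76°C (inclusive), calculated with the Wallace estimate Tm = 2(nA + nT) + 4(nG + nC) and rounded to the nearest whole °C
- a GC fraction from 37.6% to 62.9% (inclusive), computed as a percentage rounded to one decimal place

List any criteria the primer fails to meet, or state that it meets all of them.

Base counts: A=7, T=7, G=5, C=5 (length 24).
Tm: Tm = 2·14 + 4·10 = 68°C ✓
GC content: GC 10/24 = 41.7% ✓

Meets all criteria.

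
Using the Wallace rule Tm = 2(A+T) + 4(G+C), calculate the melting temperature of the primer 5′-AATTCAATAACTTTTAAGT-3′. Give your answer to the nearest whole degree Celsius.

Base counts: A=8, T=8, G=1, C=2 (length 19).
Tm = 2·(8+8) + 4·(1+2) = 2·16 + 4·3 = 32 + 12 = 44°C.

44°C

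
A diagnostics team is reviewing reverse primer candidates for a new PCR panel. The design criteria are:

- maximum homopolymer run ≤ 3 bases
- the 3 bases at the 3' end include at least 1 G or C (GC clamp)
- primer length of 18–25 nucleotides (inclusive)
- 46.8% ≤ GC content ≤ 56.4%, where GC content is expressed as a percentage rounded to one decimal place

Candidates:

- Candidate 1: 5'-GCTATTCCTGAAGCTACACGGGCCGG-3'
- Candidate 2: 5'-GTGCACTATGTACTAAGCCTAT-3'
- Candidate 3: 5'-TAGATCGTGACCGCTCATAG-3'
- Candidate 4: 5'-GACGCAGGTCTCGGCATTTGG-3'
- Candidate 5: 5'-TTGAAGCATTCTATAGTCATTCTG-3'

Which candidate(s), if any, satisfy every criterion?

Candidate 1 (26 nt, A=5 T=5 G=8 C=8): longest run = 3 ✓; 3' end CGG has 3 G/C ✓; length 26, outside 18–25 ✗; GC 16/26 = 61.5%, outside 46.8–56.4% ✗ — fails.
Candidate 2 (22 nt, A=6 T=7 G=4 C=5): longest run = 2 ✓; 3' end TAT has 0 G/C, need ≥1 ✗; length 22 ✓; GC 9/22 = 40.9%, outside 46.8–56.4% ✗ — fails.
Candidate 3 (20 nt, A=5 T=5 G=5 C=5): longest run = 2 ✓; 3' end TAG has 1 G/C ✓; length 20 ✓; GC 10/20 = 50.0% ✓ — passes.
Candidate 4 (21 nt, A=3 T=5 G=8 C=5): longest run = 3 ✓; 3' end TGG has 2 G/C ✓; length 21 ✓; GC 13/21 = 61.9%, outside 46.8–56.4% ✗ — fails.
Candidate 5 (24 nt, A=6 T=10 G=4 C=4): longest run = 2 ✓; 3' end CTG has 2 G/C ✓; length 24 ✓; GC 8/24 = 33.3%, outside 46.8–56.4% ✗ — fails.

Candidate 3 only.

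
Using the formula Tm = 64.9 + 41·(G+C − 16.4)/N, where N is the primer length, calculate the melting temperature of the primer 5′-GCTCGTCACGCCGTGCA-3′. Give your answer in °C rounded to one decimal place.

54.3°C

Base counts: A=2, T=3, G=5, C=7; G+C = 12, N = 17.
Tm = 64.9 + 41·(12 − 16.4)/17 = 64.9 + -180.40/17 = 54.3°C.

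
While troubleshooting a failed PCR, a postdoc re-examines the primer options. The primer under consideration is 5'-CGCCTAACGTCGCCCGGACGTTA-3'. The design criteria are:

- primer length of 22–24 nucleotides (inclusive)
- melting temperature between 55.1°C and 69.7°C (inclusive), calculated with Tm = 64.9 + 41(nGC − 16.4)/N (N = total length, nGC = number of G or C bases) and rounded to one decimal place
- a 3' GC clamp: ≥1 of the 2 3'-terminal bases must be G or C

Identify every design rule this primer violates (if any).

Base counts: A=4, T=4, G=6, C=9 (length 23).
length: length 23 ✓
Tm: Tm = 64.9 + 41·(15 − 16.4)/23 = 62.4°C ✓
GC clamp: 3' end TA has 0 G/C, need ≥1 ✗

Fails: GC clamp.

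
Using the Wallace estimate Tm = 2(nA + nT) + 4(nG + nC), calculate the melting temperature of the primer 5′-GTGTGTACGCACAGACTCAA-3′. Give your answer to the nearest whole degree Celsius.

Base counts: A=6, T=4, G=5, C=5 (length 20).
Tm = 2·(6+4) + 4·(5+5) = 2·10 + 4·10 = 20 + 40 = 60°C.

60°C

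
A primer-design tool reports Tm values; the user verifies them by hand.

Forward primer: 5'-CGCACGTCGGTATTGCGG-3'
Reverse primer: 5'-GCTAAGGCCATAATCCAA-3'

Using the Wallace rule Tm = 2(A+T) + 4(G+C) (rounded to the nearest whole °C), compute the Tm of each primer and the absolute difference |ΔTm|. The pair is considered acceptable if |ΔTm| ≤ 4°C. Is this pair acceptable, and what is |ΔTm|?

Forward: A=2 T=4 G=7 C=5 → Tm = 2·6 + 4·12 = 60°C.
Reverse: A=7 T=3 G=3 C=5 → Tm = 2·10 + 4·8 = 52°C.
|ΔTm| = |60 − 52| = 8°C, > 4°C.

|ΔTm| = 8°C; the pair is not acceptable.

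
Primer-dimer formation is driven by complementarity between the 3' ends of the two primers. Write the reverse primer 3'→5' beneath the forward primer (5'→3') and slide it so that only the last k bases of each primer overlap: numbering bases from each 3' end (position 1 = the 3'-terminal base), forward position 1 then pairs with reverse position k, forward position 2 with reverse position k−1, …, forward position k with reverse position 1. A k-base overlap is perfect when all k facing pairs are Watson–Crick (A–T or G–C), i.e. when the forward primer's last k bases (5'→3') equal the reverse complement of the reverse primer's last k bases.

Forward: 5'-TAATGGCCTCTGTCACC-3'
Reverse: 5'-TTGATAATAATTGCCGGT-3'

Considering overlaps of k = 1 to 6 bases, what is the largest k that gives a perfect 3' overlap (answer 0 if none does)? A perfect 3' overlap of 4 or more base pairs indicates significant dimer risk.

Last 6 bases (5'→3') — forward …GTCACC, reverse …GCCGGT.
Reverse complement of the reverse primer's last 6 bases: ACCGGC; its first k bases are the reverse complement of the reverse primer's last k bases, so a perfect k-base overlap needs the forward primer's last k bases to equal them.
Comparing (forward last k vs required): k=1: C vs A ✗; k=2: CC vs AC ✗; k=3: ACC vs ACC ✓; k=4: CACC vs ACCG ✗; k=5: TCACC vs ACCGG ✗; k=6: GTCACC vs ACCGGC ✗.
Only k = 3 is perfect, so the longest perfect 3' overlap is 3.

Longest perfect overlap: 3 complementary base pairs; below the dimer-risk threshold (threshold 4).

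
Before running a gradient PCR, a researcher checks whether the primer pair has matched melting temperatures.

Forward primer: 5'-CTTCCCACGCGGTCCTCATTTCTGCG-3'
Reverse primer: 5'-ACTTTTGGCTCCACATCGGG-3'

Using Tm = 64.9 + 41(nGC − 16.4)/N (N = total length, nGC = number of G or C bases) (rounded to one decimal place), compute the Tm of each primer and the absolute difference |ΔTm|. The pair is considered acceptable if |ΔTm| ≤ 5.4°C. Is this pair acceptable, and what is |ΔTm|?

Forward: G+C = 16, N = 26 → Tm = 64.9 + 41·(16 − 16.4)/26 = 64.3°C.
Reverse: G+C = 11, N = 20 → Tm = 64.9 + 41·(11 − 16.4)/20 = 53.8°C.
|ΔTm| = |64.3 − 53.8| = 10.5°C, > 5.4°C.

|ΔTm| = 10.5°C; the pair is not acceptable.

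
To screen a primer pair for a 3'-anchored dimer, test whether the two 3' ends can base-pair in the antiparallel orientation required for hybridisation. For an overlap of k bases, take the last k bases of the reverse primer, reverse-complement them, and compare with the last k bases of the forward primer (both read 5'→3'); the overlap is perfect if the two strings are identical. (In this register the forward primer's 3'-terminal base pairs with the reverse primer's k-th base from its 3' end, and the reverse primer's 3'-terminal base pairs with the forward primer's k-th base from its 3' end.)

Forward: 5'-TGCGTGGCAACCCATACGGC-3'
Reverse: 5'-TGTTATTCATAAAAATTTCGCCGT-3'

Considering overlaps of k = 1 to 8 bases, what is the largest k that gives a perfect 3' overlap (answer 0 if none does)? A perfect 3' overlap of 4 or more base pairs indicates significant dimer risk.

Last 8 bases (5'→3') — forward …CATACGGC, reverse …TTCGCCGT.
Reverse complement of the reverse primer's last 8 bases: ACGGCGAA; its first k bases are the reverse complement of the reverse primer's last k bases, so a perfect k-base overlap needs the forward primer's last k bases to equal them.
Comparing (forward last k vs required): k=1: C vs A ✗; k=2: GC vs AC ✗; k=3: GGC vs ACG ✗; k=4: CGGC vs ACGG ✗; k=5: ACGGC vs ACGGC ✓; k=6: TACGGC vs ACGGCG ✗; k=7: ATACGGC vs ACGGCGA ✗; k=8: CATACGGC vs ACGGCGAA ✗.
Only k = 5 is perfect, so the longest perfect 3' overlap is 5.

Longest perfect overlap: 5 complementary base pairs; significant dimer risk (threshold 4).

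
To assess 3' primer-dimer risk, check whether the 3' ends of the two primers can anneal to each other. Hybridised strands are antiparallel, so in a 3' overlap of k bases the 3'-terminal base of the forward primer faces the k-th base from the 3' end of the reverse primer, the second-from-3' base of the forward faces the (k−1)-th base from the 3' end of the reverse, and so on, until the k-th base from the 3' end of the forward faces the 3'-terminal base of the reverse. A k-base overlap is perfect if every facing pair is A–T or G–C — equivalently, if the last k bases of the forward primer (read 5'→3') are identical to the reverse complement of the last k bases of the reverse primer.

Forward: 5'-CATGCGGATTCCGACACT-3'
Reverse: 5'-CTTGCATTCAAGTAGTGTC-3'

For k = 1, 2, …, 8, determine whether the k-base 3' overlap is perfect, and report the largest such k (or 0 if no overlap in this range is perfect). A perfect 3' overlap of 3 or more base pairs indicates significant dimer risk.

Last 8 bases (5'→3') — forward …CCGACACT, reverse …GTAGTGTC.
Reverse complement of the reverse primer's last 8 bases: GACACTAC; its first k bases are the reverse complement of the reverse primer's last k bases, so a perfect k-base overlap needs the forward primer's last k bases to equal them.
Comparing (forward last k vs required): k=1: T vs G ✗; k=2: CT vs GA ✗; k=3: ACT vs GAC ✗; k=4: CACT vs GACA ✗; k=5: ACACT vs GACAC ✗; k=6: GACACT vs GACACT ✓; k=7: CGACACT vs GACACTA ✗; k=8: CCGACACT vs GACACTAC ✗.
Only k = 6 is perfect, so the longest perfect 3' overlap is 6.

Longest perfect overlap: 6 complementary base pairs; significant dimer risk (threshold 3).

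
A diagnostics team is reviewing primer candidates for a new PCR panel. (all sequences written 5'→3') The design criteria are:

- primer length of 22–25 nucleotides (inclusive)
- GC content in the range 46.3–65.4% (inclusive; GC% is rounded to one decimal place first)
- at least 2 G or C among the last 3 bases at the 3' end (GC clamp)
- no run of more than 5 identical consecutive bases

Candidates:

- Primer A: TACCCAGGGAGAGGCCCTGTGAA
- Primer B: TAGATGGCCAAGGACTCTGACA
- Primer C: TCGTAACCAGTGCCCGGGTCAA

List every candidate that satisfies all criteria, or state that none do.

None of the candidates satisfy all criteria.

Primer A (23 nt, A=6 T=3 G=8 C=6): length 23 ✓; GC 14/23 = 60.9% ✓; 3' end GAA has 1 G/C, need ≥2 ✗; longest run = 3 ✓ — fails.
Primer B (22 nt, A=7 T=4 G=6 C=5): length 22 ✓; GC 11/22 = 50.0% ✓; 3' end ACA has 1 G/C, need ≥2 ✗; longest run = 2 ✓ — fails.
Primer C (22 nt, A=5 T=4 G=6 C=7): length 22 ✓; GC 13/22 = 59.1% ✓; 3' end CAA has 1 G/C, need ≥2 ✗; longest run = 3 ✓ — fails.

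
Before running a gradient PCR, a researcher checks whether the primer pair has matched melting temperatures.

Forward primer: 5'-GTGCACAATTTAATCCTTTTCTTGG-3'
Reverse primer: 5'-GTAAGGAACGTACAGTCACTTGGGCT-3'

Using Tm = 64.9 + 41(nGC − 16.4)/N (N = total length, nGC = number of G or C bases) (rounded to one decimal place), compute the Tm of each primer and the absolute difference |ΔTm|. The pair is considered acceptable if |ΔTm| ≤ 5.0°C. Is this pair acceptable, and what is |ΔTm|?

Forward: G+C = 9, N = 25 → Tm = 64.9 + 41·(9 − 16.4)/25 = 52.8°C.
Reverse: G+C = 13, N = 26 → Tm = 64.9 + 41·(13 − 16.4)/26 = 59.5°C.
|ΔTm| = |52.8 − 59.5| = 6.7°C, > 5.0°C.

|ΔTm| = 6.7°C; the pair is not acceptable.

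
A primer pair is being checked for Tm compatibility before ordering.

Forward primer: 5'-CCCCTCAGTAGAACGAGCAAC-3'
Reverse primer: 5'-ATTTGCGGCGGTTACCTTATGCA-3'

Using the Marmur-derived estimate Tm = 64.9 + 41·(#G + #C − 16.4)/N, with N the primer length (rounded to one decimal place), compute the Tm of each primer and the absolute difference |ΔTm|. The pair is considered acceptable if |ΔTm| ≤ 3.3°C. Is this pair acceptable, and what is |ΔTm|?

Forward: G+C = 12, N = 21 → Tm = 64.9 + 41·(12 − 16.4)/21 = 56.3°C.
Reverse: G+C = 11, N = 23 → Tm = 64.9 + 41·(11 − 16.4)/23 = 55.3°C.
|ΔTm| = |56.3 − 55.3| = 1.0°C, ≤ 3.3°C.

|ΔTm| = 1.0°C; the pair is acceptable.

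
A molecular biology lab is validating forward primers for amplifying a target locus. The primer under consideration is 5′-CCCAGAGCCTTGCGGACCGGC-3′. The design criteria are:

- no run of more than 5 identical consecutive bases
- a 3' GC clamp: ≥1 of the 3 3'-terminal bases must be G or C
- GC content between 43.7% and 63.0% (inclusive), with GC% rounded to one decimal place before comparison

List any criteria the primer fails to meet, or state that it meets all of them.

Base counts: A=3, T=2, G=7, C=9 (length 21).
homopolymer run: longest run = 3 ✓
GC clamp: 3' end GGC has 3 G/C ✓
GC content: GC 16/21 = 76.2%, outside 43.7–63.0% ✗

Fails: GC content.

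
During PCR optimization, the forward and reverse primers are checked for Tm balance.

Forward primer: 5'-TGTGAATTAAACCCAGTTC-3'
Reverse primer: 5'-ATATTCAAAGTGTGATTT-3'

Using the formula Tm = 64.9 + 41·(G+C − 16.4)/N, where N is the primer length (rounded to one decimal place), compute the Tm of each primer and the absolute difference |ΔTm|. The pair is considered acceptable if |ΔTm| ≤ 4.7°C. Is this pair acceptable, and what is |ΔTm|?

Forward: G+C = 7, N = 19 → Tm = 64.9 + 41·(7 − 16.4)/19 = 44.6°C.
Reverse: G+C = 4, N = 18 → Tm = 64.9 + 41·(4 − 16.4)/18 = 36.7°C.
|ΔTm| = |44.6 − 36.7| = 7.9°C, > 4.7°C.

|ΔTm| = 7.9°C; the pair is not acceptable.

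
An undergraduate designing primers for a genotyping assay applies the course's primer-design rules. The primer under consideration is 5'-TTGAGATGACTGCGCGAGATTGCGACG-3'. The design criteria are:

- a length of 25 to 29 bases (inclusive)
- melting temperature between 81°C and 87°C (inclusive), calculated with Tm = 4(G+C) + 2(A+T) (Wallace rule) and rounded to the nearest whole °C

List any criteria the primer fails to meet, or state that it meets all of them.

Base counts: A=6, T=6, G=10, C=5 (length 27).
length: length 27 ✓
Tm: Tm = 2·12 + 4·15 = 84°C ✓

Meets all criteria.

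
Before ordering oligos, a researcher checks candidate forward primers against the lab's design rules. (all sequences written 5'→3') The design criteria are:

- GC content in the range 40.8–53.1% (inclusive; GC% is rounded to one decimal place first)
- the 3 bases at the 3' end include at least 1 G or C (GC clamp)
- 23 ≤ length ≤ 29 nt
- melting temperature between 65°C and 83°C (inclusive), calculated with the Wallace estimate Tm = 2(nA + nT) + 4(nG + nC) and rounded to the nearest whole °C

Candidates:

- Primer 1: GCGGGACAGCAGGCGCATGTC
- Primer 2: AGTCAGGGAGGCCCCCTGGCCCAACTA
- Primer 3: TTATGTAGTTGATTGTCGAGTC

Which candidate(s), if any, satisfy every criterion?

None of the candidates satisfy all criteria.

Primer 1 (21 nt, A=4 T=2 G=9 C=6): GC 15/21 = 71.4%, outside 40.8–53.1% ✗; 3' end GTC has 2 G/C ✓; length 21, outside 23–29 ✗; Tm = 2·6 + 4·15 = 72°C ✓ — fails.
Primer 2 (27 nt, A=6 T=3 G=8 C=10): GC 18/27 = 66.7%, outside 40.8–53.1% ✗; 3' end CTA has 1 G/C ✓; length 27 ✓; Tm = 2·9 + 4·18 = 90°C, outside 65–83°C ✗ — fails.
Primer 3 (22 nt, A=4 T=10 G=6 C=2): GC 8/22 = 36.4%, outside 40.8–53.1% ✗; 3' end GTC has 2 G/C ✓; length 22, outside 23–29 ✗; Tm = 2·14 + 4·8 = 60°C, outside 65–83°C ✗ — fails.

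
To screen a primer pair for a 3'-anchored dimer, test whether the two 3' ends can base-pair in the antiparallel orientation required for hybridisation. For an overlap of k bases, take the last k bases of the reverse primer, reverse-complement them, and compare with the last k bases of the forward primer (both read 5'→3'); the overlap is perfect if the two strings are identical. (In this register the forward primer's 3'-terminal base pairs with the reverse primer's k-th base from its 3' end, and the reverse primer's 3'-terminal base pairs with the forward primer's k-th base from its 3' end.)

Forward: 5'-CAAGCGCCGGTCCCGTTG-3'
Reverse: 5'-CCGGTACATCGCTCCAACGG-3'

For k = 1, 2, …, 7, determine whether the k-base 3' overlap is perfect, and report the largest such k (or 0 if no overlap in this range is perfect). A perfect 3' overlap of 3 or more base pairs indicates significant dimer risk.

Longest perfect overlap: 6 complementary base pairs; significant dimer risk (threshold 3).

Last 7 bases (5'→3') — forward …CCCGTTG, reverse …CCAACGG.
Reverse complement of the reverse primer's last 7 bases: CCGTTGG; its first k bases are the reverse complement of the reverse primer's last k bases, so a perfect k-base overlap needs the forward primer's last k bases to equal them.
Comparing (forward last k vs required): k=1: G vs C ✗; k=2: TG vs CC ✗; k=3: TTG vs CCG ✗; k=4: GTTG vs CCGT ✗; k=5: CGTTG vs CCGTT ✗; k=6: CCGTTG vs CCGTTG ✓; k=7: CCCGTTG vs CCGTTGG ✗.
Only k = 6 is perfect, so the longest perfect 3' overlap is 6.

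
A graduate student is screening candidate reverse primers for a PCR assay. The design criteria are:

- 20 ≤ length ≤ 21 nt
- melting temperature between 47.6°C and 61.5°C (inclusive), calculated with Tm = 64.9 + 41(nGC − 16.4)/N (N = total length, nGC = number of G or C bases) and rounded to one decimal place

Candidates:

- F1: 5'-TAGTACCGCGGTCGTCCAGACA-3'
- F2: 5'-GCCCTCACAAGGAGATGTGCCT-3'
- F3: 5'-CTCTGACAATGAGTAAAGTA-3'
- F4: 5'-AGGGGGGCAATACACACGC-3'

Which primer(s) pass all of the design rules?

None of the candidates satisfy all criteria.

F1 (22 nt, A=5 T=4 G=6 C=7): length 22, outside 20–21 ✗; Tm = 64.9 + 41·(13 − 16.4)/22 = 58.6°C ✓ — fails.
F2 (22 nt, A=5 T=4 G=6 C=7): length 22, outside 20–21 ✗; Tm = 64.9 + 41·(13 − 16.4)/22 = 58.6°C ✓ — fails.
F3 (20 nt, A=8 T=5 G=4 C=3): length 20 ✓; Tm = 64.9 + 41·(7 − 16.4)/20 = 45.6°C, outside 47.6–61.5°C ✗ — fails.
F4 (19 nt, A=6 T=1 G=7 C=5): length 19, outside 20–21 ✗; Tm = 64.9 + 41·(12 − 16.4)/19 = 55.4°C ✓ — fails.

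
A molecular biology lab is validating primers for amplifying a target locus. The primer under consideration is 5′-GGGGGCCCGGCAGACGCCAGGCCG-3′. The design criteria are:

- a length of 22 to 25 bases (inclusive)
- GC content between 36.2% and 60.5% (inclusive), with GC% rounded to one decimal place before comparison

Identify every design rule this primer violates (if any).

Base counts: A=3, T=0, G=12, C=9 (length 24).
length: length 24 ✓
GC content: GC 21/24 = 87.5%, outside 36.2–60.5% ✗

Fails: GC content.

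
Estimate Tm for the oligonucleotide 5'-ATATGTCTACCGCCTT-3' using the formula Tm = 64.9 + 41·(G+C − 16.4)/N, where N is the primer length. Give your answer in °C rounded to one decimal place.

40.8°C

Base counts: A=3, T=6, G=2, C=5; G+C = 7, N = 16.
Tm = 64.9 + 41·(7 − 16.4)/16 = 64.9 + -385.40/16 = 40.8°C.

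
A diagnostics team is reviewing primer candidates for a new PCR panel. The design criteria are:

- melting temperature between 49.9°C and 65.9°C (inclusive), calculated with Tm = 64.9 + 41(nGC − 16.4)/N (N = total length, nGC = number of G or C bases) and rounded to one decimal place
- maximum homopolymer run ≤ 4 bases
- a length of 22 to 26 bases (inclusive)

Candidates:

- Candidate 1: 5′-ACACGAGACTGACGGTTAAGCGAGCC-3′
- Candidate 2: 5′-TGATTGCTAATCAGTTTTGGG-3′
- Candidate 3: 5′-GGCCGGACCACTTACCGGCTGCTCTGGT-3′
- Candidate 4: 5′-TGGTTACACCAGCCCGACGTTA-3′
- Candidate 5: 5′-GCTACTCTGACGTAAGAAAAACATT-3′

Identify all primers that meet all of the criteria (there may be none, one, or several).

Candidate 1 (26 nt, A=8 T=3 G=8 C=7): Tm = 64.9 + 41·(15 − 16.4)/26 = 62.7°C ✓; longest run = 2 ✓; length 26 ✓ — passes.
Candidate 2 (21 nt, A=4 T=9 G=6 C=2): Tm = 64.9 + 41·(8 − 16.4)/21 = 48.5°C, outside 49.9–65.9°C ✗; longest run = 4 ✓; length 21, outside 22–26 ✗ — fails.
Candidate 3 (28 nt, A=3 T=6 G=9 C=10): Tm = 64.9 + 41·(19 − 16.4)/28 = 68.7°C, outside 49.9–65.9°C ✗; longest run = 2 ✓; length 28, outside 22–26 ✗ — fails.
Candidate 4 (22 nt, A=5 T=5 G=5 C=7): Tm = 64.9 + 41·(12 − 16.4)/22 = 56.7°C ✓; longest run = 3 ✓; length 22 ✓ — passes.
Candidate 5 (25 nt, A=10 T=6 G=4 C=5): Tm = 64.9 + 41·(9 − 16.4)/25 = 52.8°C ✓; longest run = 5, exceeds 4 ✗; length 25 ✓ — fails.

Candidate 1 and Candidate 4.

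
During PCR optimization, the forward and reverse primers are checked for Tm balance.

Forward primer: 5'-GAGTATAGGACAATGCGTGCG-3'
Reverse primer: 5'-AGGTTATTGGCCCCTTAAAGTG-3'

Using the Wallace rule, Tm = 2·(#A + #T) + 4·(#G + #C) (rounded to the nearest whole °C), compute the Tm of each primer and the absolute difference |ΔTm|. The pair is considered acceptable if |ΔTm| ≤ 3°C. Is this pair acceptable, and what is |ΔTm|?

|ΔTm| = 0°C; the pair is acceptable.

Forward: A=6 T=4 G=8 C=3 → Tm = 2·10 + 4·11 = 64°C.
Reverse: A=5 T=7 G=6 C=4 → Tm = 2·12 + 4·10 = 64°C.
|ΔTm| = |64 − 64| = 0°C, ≤ 3°C.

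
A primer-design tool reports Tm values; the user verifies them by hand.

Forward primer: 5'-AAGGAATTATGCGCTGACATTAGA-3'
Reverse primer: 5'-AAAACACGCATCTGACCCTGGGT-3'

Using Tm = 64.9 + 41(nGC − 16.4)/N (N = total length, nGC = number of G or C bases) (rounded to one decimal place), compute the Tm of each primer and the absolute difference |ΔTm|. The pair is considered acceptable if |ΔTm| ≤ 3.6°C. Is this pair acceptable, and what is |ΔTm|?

|ΔTm| = 4.8°C; the pair is not acceptable.

Forward: G+C = 9, N = 24 → Tm = 64.9 + 41·(9 − 16.4)/24 = 52.3°C.
Reverse: G+C = 12, N = 23 → Tm = 64.9 + 41·(12 − 16.4)/23 = 57.1°C.
|ΔTm| = |52.3 − 57.1| = 4.8°C, > 3.6°C.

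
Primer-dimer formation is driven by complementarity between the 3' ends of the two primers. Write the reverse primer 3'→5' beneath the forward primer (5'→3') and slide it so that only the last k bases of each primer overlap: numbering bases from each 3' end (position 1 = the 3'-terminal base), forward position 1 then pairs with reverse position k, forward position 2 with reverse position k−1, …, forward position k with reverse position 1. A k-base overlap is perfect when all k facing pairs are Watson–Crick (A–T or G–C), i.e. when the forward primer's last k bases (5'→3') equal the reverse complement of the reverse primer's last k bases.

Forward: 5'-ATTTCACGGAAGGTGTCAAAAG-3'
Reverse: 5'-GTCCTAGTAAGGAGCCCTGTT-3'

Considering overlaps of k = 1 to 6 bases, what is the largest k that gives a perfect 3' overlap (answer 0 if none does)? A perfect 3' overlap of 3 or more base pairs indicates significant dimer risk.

Longest perfect overlap: 0 complementary base pairs; below the dimer-risk threshold (threshold 3).

Last 6 bases (5'→3') — forward …CAAAAG, reverse …CCTGTT.
Reverse complement of the reverse primer's last 6 bases: AACAGG; its first k bases are the reverse complement of the reverse primer's last k bases, so a perfect k-base overlap needs the forward primer's last k bases to equal them.
Comparing (forward last k vs required): k=1: G vs A ✗; k=2: AG vs AA ✗; k=3: AAG vs AAC ✗; k=4: AAAG vs AACA ✗; k=5: AAAAG vs AACAG ✗; k=6: CAAAAG vs AACAGG ✗.
No overlap length from 1 to 6 is perfect, so the longest perfect 3' overlap is 0.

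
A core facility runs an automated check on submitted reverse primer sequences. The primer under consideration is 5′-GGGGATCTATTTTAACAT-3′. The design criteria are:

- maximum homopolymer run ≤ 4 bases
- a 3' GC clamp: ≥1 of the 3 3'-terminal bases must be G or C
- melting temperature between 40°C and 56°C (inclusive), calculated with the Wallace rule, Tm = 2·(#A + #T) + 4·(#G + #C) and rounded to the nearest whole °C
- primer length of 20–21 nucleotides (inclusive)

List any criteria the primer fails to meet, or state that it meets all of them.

Base counts: A=5, T=7, G=4, C=2 (length 18).
homopolymer run: longest run = 4 ✓
GC clamp: 3' end CAT has 1 G/C ✓
Tm: Tm = 2·12 + 4·6 = 48°C ✓
length: length 18, outside 20–21 ✗

Fails: length.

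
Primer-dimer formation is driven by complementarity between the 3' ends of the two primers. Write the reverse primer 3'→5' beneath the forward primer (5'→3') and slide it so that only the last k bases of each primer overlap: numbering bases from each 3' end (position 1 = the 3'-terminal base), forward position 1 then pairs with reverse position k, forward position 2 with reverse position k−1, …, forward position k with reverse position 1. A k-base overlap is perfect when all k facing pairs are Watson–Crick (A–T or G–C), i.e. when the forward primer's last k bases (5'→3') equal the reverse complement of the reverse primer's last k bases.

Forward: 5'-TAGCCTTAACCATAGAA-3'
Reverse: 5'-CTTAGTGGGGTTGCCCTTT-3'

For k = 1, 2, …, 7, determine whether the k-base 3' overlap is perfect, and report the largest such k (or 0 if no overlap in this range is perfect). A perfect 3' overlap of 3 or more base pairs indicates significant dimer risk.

Longest perfect overlap: 2 complementary base pairs; below the dimer-risk threshold (threshold 3).

Last 7 bases (5'→3') — forward …CATAGAA, reverse …GCCCTTT.
Reverse complement of the reverse primer's last 7 bases: AAAGGGC; its first k bases are the reverse complement of the reverse primer's last k bases, so a perfect k-base overlap needs the forward primer's last k bases to equal them.
Comparing (forward last k vs required): k=1: A vs A ✓; k=2: AA vs AA ✓; k=3: GAA vs AAA ✗; k=4: AGAA vs AAAG ✗; k=5: TAGAA vs AAAGG ✗; k=6: ATAGAA vs AAAGGG ✗; k=7: CATAGAA vs AAAGGGC ✗.
Perfect overlaps at k = 1, 2; the largest is 2.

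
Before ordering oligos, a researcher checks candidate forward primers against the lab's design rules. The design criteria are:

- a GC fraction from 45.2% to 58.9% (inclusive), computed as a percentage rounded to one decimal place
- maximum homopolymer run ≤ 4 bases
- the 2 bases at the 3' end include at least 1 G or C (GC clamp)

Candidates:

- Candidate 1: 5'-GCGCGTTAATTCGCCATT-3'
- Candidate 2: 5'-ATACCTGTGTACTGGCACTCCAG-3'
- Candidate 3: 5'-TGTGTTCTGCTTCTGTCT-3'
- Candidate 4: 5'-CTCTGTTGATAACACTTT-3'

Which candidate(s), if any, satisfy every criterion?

Candidate 1 (18 nt, A=3 T=6 G=4 C=5): GC 9/18 = 50.0% ✓; longest run = 2 ✓; 3' end TT has 0 G/C, need ≥1 ✗ — fails.
Candidate 2 (23 nt, A=5 T=6 G=5 C=7): GC 12/23 = 52.2% ✓; longest run = 2 ✓; 3' end AG has 1 G/C ✓ — passes.
Candidate 3 (18 nt, A=0 T=10 G=4 C=4): GC 8/18 = 44.4%, outside 45.2–58.9% ✗; longest run = 2 ✓; 3' end CT has 1 G/C ✓ — fails.
Candidate 4 (18 nt, A=4 T=8 G=2 C=4): GC 6/18 = 33.3%, outside 45.2–58.9% ✗; longest run = 3 ✓; 3' end TT has 0 G/C, need ≥1 ✗ — fails.

Candidate 2 only.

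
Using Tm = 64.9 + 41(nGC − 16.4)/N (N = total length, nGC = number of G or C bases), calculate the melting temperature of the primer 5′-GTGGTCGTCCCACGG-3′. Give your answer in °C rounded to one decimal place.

50.1°C

Base counts: A=1, T=3, G=6, C=5; G+C = 11, N = 15.
Tm = 64.9 + 41·(11 − 16.4)/15 = 64.9 + -221.40/15 = 50.1°C.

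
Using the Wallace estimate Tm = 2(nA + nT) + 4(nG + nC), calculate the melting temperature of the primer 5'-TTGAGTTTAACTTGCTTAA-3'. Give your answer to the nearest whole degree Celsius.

48°C

Base counts: A=5, T=9, G=3, C=2 (length 19).
Tm = 2·(5+9) + 4·(3+2) = 2·14 + 4·5 = 28 + 20 = 48°C.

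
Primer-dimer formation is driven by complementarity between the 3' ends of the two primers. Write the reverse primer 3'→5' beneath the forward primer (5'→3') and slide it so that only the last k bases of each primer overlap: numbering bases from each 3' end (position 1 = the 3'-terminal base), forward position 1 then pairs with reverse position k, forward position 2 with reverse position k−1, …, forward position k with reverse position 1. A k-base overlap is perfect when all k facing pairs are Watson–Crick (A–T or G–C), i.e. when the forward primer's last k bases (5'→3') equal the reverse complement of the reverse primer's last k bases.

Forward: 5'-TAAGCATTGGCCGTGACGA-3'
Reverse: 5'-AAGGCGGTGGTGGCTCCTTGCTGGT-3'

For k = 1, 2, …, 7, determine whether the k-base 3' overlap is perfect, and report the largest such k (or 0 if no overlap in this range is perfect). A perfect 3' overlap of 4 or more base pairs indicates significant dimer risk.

Last 7 bases (5'→3') — forward …GTGACGA, reverse …TGCTGGT.
Reverse complement of the reverse primer's last 7 bases: ACCAGCA; its first k bases are the reverse complement of the reverse primer's last k bases, so a perfect k-base overlap needs the forward primer's last k bases to equal them.
Comparing (forward last k vs required): k=1: A vs A ✓; k=2: GA vs AC ✗; k=3: CGA vs ACC ✗; k=4: ACGA vs ACCA ✗; k=5: GACGA vs ACCAG ✗; k=6: TGACGA vs ACCAGC ✗; k=7: GTGACGA vs ACCAGCA ✗.
Only k = 1 is perfect, so the longest perfect 3' overlap is 1.

Longest perfect overlap: 1 complementary base pair; below the dimer-risk threshold (threshold 4).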